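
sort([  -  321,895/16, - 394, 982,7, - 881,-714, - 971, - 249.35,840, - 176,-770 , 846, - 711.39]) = [ - 971, - 881, - 770,-714,  -  711.39,- 394, - 321, - 249.35, - 176, 7, 895/16, 840, 846,982]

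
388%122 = 22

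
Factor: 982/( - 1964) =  - 1/2 = - 2^( - 1) 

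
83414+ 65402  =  148816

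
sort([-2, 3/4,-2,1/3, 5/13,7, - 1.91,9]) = [ - 2, -2,-1.91,1/3,  5/13 , 3/4, 7,9]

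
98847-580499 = -481652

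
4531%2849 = 1682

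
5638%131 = 5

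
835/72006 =835/72006 = 0.01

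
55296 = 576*96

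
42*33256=1396752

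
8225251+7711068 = 15936319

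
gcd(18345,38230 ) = 5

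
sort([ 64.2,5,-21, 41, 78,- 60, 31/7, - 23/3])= [  -  60,  -  21, - 23/3, 31/7, 5, 41, 64.2, 78 ]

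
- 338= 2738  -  3076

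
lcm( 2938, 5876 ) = 5876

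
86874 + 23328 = 110202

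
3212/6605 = 3212/6605 =0.49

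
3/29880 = 1/9960 = 0.00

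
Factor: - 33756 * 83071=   -  2804144676  =  - 2^2*3^1*29^1 * 97^1*83071^1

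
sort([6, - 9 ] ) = [ -9, 6]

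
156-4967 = - 4811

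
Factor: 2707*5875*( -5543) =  - 88153793375 = - 5^3*23^1*47^1*241^1*2707^1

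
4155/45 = 92 + 1/3 = 92.33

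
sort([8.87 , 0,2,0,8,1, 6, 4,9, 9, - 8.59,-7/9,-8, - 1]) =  [-8.59,-8, - 1, - 7/9, 0, 0, 1,2, 4,6, 8,8.87 , 9 , 9]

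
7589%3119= 1351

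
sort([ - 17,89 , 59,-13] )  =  [ - 17, - 13,59 , 89]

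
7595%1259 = 41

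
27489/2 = 27489/2 = 13744.50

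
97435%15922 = 1903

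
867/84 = 289/28=10.32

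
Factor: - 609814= - 2^1 * 304907^1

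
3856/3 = 3856/3 = 1285.33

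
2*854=1708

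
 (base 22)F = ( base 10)15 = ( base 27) F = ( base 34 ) f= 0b1111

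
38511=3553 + 34958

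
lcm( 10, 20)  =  20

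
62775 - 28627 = 34148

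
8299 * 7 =58093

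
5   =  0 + 5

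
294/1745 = 294/1745 =0.17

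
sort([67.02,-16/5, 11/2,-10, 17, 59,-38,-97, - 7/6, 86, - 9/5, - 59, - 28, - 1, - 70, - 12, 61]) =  [ - 97, - 70, - 59,-38,  -  28 , - 12, - 10,-16/5,  -  9/5, - 7/6, - 1, 11/2,  17, 59, 61, 67.02,86]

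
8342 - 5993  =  2349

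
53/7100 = 53/7100 = 0.01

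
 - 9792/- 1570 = 4896/785 = 6.24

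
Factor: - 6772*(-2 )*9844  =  133327136 = 2^5*23^1*107^1*1693^1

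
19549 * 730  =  14270770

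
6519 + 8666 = 15185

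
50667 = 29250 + 21417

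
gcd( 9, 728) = 1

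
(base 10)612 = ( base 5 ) 4422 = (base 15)2ac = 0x264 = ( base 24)11c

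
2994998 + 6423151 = 9418149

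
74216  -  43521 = 30695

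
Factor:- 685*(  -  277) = 5^1*137^1*277^1=189745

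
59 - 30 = 29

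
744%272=200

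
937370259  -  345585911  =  591784348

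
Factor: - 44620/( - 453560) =97/986=2^(  -  1)*17^ ( - 1 )*29^(  -  1 )*97^1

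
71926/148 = 485+73/74=485.99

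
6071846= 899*6754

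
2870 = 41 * 70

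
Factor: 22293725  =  5^2*891749^1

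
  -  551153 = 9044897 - 9596050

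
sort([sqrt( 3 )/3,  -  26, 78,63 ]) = [-26, sqrt( 3 )/3,63, 78]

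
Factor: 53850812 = 2^2*13462703^1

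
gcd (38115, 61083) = 99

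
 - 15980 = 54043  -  70023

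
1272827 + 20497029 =21769856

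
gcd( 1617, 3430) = 49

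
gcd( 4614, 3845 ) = 769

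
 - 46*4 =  - 184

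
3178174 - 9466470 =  - 6288296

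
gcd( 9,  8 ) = 1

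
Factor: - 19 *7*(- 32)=4256=2^5*7^1*19^1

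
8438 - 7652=786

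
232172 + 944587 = 1176759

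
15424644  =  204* 75611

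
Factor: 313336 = 2^3*53^1*739^1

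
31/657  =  31/657 = 0.05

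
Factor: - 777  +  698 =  - 79 = - 79^1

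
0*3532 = 0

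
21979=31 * 709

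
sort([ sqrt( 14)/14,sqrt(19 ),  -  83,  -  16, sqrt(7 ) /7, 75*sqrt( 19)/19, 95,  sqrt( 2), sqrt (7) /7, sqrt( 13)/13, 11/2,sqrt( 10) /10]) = [ - 83, - 16, sqrt( 14)/14,sqrt( 13)/13, sqrt(10) /10 , sqrt(7 )/7,sqrt(7)/7,sqrt(2 ),sqrt( 19), 11/2, 75*sqrt( 19)/19, 95 ]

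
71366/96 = 35683/48 = 743.40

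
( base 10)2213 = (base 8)4245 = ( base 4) 202211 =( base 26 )373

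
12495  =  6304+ 6191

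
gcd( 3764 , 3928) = 4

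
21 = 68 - 47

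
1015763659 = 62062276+953701383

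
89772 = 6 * 14962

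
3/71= 3/71= 0.04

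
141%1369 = 141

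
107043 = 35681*3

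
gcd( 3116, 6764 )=76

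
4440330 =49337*90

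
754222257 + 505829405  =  1260051662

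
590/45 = 13  +  1/9 = 13.11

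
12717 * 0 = 0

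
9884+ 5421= 15305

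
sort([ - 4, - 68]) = [-68, - 4] 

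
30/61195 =6/12239 = 0.00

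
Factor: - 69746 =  - 2^1* 43^1*811^1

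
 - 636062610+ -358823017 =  - 994885627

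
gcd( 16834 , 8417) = 8417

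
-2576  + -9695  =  -12271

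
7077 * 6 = 42462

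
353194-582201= -229007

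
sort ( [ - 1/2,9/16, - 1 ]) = [  -  1, - 1/2,9/16] 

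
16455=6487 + 9968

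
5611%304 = 139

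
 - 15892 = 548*( - 29)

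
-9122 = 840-9962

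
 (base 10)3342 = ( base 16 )d0e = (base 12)1B26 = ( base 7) 12513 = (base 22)6jk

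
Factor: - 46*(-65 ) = 2^1*5^1*13^1 * 23^1 = 2990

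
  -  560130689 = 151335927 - 711466616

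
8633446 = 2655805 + 5977641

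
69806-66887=2919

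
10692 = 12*891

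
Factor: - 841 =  - 29^2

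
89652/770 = 44826/385 = 116.43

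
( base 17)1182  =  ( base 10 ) 5340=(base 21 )C26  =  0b1010011011100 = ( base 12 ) 3110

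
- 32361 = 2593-34954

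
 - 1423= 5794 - 7217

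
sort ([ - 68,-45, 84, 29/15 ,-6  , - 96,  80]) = [- 96,- 68,  -  45, - 6, 29/15, 80,84 ] 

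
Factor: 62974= 2^1*23^1*37^2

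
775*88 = 68200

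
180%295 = 180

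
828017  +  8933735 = 9761752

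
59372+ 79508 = 138880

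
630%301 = 28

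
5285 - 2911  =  2374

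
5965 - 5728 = 237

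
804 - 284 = 520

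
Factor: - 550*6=  -  2^2*3^1*5^2* 11^1 =- 3300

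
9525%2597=1734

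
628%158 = 154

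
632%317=315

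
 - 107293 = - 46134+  - 61159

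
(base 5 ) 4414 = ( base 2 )1001100001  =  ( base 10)609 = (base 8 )1141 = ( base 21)180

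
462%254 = 208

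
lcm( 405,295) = 23895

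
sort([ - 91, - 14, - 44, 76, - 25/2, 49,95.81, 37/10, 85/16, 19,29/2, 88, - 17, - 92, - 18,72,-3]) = [-92, - 91, -44,- 18, - 17, - 14,- 25/2,-3, 37/10, 85/16, 29/2,  19, 49, 72,76, 88, 95.81 ]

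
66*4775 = 315150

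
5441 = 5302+139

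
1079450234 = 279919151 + 799531083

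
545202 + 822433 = 1367635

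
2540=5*508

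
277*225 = 62325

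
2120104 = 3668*578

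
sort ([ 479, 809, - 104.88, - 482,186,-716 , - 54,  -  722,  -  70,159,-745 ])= [ - 745, - 722, - 716, - 482, - 104.88, - 70,-54,159,186,  479,809]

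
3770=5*754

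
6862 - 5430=1432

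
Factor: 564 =2^2*3^1*47^1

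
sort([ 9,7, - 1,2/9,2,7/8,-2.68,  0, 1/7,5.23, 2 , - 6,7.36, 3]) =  [ - 6, - 2.68 , - 1, 0,1/7 , 2/9, 7/8, 2,2, 3,5.23, 7,7.36,9]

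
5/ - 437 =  - 5/437 = - 0.01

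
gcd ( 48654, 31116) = 6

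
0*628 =0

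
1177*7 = 8239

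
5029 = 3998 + 1031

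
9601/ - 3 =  - 9601/3=-  3200.33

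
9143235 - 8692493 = 450742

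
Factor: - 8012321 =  - 17^1*471313^1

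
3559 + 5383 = 8942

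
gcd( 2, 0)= 2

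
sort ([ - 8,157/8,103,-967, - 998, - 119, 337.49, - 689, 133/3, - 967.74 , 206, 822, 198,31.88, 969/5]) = [ - 998, - 967.74, - 967, - 689,- 119, - 8, 157/8,31.88,133/3,103,969/5, 198, 206,  337.49,  822 ] 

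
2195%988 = 219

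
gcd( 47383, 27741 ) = 7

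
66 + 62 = 128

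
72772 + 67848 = 140620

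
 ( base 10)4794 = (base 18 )ee6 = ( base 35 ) 3VY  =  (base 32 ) 4LQ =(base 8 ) 11272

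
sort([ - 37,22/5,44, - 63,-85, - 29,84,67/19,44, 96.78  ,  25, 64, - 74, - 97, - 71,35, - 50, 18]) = [ - 97, - 85, - 74, - 71, - 63, - 50, - 37, - 29, 67/19,22/5,18,25, 35,44,44,64,84 , 96.78] 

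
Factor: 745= 5^1*149^1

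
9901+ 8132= 18033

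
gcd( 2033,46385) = 1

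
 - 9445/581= - 17 + 432/581=   - 16.26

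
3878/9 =3878/9 =430.89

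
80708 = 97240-16532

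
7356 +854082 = 861438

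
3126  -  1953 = 1173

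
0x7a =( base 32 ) 3q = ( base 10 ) 122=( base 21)5H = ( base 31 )3T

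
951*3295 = 3133545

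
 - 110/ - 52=55/26 = 2.12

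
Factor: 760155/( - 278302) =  - 2^( - 1)*3^1*5^1 * 11^1 * 17^1*227^( - 1)*271^1 *613^( - 1)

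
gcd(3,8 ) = 1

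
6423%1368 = 951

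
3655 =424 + 3231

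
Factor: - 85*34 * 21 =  - 2^1 *3^1*5^1*7^1*17^2 = -60690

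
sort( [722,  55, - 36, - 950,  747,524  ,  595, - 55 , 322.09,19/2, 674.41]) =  [ - 950,- 55, - 36,  19/2,55,  322.09 , 524,  595,674.41,  722 , 747]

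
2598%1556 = 1042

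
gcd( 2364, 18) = 6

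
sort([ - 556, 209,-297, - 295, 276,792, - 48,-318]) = [-556, - 318, - 297, - 295, - 48, 209,  276,792]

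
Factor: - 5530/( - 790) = 7^1 = 7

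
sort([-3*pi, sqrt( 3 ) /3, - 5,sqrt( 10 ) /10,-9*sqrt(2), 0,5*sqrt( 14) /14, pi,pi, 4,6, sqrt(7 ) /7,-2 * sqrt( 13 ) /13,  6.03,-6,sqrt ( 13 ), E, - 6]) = [ - 9*sqrt(2 ),-3*pi,-6, - 6, - 5, - 2 *sqrt( 13 )/13,0 , sqrt (10) /10, sqrt(7 )/7, sqrt( 3)/3, 5 * sqrt(14 ) /14, E,pi, pi, sqrt(13), 4 , 6,6.03 ] 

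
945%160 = 145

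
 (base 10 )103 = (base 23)4b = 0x67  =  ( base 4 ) 1213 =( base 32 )37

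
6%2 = 0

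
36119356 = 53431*676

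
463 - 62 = 401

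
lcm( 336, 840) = 1680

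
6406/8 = 3203/4=800.75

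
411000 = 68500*6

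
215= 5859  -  5644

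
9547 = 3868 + 5679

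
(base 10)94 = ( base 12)7A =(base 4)1132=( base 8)136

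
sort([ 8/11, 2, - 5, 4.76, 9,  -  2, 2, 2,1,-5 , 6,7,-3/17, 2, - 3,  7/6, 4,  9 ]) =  [-5, - 5, - 3,  -  2, - 3/17,8/11, 1, 7/6 , 2,2, 2,2, 4, 4.76 , 6, 7,9, 9 ]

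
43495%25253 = 18242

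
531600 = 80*6645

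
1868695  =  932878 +935817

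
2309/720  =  2309/720 = 3.21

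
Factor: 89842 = 2^1*29^1*1549^1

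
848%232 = 152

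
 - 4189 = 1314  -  5503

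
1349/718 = 1 + 631/718 = 1.88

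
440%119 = 83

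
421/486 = 421/486 = 0.87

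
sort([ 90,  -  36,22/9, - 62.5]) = [ - 62.5,- 36, 22/9, 90 ]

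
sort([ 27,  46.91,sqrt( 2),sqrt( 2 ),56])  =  [ sqrt (2 ),sqrt( 2), 27 , 46.91,  56 ]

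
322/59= 322/59 = 5.46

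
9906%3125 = 531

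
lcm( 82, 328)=328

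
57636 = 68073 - 10437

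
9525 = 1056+8469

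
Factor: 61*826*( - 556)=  - 28014616= -2^3*7^1 * 59^1*61^1*139^1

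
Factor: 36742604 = 2^2 * 59^1*155689^1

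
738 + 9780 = 10518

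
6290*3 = 18870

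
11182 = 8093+3089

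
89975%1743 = 1082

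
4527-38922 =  - 34395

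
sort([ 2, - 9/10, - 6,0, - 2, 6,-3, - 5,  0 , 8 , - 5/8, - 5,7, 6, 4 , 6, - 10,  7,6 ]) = [ - 10, - 6,-5, - 5, - 3, - 2,  -  9/10,  -  5/8,0, 0,  2, 4, 6,6, 6, 6, 7, 7 , 8]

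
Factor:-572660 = -2^2*5^1*11^1*19^1 * 137^1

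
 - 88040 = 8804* (-10 ) 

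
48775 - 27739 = 21036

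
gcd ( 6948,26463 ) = 3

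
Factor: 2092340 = 2^2*5^1*233^1*449^1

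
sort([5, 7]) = [5,7] 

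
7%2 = 1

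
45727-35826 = 9901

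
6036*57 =344052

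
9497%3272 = 2953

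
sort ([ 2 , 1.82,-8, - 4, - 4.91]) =[ - 8,-4.91, - 4, 1.82, 2 ] 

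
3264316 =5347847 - 2083531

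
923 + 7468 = 8391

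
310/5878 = 155/2939 = 0.05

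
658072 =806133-148061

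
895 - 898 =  - 3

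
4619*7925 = 36605575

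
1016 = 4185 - 3169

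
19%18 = 1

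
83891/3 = 83891/3  =  27963.67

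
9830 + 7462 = 17292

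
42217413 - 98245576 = - 56028163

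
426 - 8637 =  - 8211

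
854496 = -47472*( - 18 )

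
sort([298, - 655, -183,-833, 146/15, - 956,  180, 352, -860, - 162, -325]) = [ - 956, - 860, - 833 ,-655,  -  325, - 183, - 162, 146/15,180,298, 352 ] 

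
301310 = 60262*5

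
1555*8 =12440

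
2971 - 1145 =1826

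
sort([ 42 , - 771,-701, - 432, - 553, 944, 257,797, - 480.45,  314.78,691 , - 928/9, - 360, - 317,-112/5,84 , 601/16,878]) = [ - 771, - 701, - 553, - 480.45, - 432, - 360, - 317, - 928/9, - 112/5,  601/16, 42, 84 , 257, 314.78,691 , 797, 878, 944 ] 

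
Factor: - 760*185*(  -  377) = 2^3*5^2*13^1*19^1*29^1*37^1 = 53006200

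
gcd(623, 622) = 1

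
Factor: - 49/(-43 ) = 7^2*43^( - 1 ) 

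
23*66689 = 1533847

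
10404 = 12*867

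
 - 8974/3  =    -  2992 + 2/3 = - 2991.33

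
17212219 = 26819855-9607636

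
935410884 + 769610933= 1705021817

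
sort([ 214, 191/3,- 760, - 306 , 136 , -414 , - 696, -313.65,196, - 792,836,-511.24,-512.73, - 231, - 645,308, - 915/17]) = [ - 792, - 760, - 696, - 645, - 512.73 , - 511.24,  -  414,  -  313.65, - 306, -231, - 915/17,191/3,136, 196, 214,308,836 ]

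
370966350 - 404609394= - 33643044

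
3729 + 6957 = 10686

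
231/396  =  7/12 = 0.58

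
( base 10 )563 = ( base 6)2335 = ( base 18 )1D5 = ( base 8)1063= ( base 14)2C3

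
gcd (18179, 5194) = 2597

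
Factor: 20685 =3^1*5^1*7^1 * 197^1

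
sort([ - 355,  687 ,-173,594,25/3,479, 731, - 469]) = [ - 469, - 355, - 173,  25/3, 479, 594  ,  687, 731] 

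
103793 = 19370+84423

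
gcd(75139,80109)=1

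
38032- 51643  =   - 13611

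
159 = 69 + 90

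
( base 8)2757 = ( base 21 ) 397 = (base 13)8cb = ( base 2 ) 10111101111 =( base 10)1519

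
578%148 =134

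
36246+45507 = 81753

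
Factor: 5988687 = 3^1*1996229^1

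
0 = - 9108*0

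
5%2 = 1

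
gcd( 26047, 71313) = 1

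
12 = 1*12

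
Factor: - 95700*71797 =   -  2^2*3^1 * 5^2*11^2*29^1*61^1* 107^1 = -6870972900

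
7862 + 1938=9800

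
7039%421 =303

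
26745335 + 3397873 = 30143208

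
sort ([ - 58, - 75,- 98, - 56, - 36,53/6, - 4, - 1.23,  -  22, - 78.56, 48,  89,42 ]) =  [ - 98, - 78.56, - 75,- 58,-56, - 36, - 22, - 4, - 1.23,53/6 , 42,48,89]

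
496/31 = 16 = 16.00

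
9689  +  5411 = 15100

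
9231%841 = 821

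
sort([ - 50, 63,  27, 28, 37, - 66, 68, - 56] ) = [ - 66, - 56, -50,27, 28,37 , 63,68]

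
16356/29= 564 = 564.00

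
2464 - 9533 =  - 7069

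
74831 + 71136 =145967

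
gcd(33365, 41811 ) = 1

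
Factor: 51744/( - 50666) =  - 2^4*3^1*47^( - 1) = - 48/47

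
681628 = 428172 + 253456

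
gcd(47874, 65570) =158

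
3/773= 3/773 = 0.00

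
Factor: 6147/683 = 9=3^2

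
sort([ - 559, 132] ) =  [ - 559,132] 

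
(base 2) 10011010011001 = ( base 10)9881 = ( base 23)ife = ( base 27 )DEQ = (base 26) eg1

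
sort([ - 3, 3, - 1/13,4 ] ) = [ - 3, - 1/13, 3,4 ] 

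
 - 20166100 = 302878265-323044365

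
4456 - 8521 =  - 4065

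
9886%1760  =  1086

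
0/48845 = 0 = 0.00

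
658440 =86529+571911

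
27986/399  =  3998/57  =  70.14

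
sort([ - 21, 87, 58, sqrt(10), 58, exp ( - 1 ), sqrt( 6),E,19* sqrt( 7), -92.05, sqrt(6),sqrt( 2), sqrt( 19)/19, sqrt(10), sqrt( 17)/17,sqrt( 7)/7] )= [ - 92.05, - 21, sqrt( 19)/19, sqrt( 17)/17,  exp( - 1),sqrt ( 7)/7,sqrt(2)  ,  sqrt( 6),sqrt( 6),E, sqrt(10 ), sqrt( 10 ), 19 * sqrt( 7), 58,58, 87 ]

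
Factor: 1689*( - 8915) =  - 15057435=- 3^1*5^1*563^1*1783^1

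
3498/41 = 3498/41 = 85.32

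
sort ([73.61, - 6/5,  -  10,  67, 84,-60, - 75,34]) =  [ - 75, - 60, - 10, - 6/5, 34, 67, 73.61, 84]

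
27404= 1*27404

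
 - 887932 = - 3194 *278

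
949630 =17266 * 55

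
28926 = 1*28926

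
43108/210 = 21554/105= 205.28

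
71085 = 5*14217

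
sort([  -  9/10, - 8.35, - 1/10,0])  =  [-8.35, - 9/10, -1/10,0] 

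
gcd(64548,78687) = 9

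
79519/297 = 267 + 20/27 = 267.74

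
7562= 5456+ 2106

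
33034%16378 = 278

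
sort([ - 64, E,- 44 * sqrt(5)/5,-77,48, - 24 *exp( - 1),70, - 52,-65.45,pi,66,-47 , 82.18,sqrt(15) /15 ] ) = [  -  77,-65.45, -64, - 52, - 47, - 44*sqrt (5 ) /5, - 24*exp( - 1 ) , sqrt( 15) /15,E,pi,48, 66,70,82.18]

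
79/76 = 79/76 =1.04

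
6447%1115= 872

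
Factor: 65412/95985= 92/135 = 2^2*3^(-3)*5^(-1 )*23^1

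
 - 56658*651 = - 36884358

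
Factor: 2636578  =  2^1 * 7^1*83^1 * 2269^1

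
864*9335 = 8065440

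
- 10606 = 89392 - 99998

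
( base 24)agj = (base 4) 1200103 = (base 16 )1813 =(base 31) 6cp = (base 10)6163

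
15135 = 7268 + 7867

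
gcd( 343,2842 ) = 49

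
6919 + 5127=12046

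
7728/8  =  966   =  966.00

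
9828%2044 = 1652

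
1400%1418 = 1400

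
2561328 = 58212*44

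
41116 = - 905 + 42021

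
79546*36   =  2863656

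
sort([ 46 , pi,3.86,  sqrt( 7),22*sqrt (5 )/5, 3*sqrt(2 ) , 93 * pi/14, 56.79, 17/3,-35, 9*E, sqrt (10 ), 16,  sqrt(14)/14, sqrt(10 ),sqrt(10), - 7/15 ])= [ - 35, - 7/15, sqrt(14) /14 , sqrt( 7 ),pi, sqrt(10), sqrt ( 10 ) , sqrt(10 ),3.86, 3*sqrt( 2), 17/3,22*sqrt(5 ) /5,  16,93*pi/14,9*E, 46,56.79 ] 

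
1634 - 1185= 449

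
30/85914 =5/14319=   0.00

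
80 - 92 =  - 12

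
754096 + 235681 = 989777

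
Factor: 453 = 3^1*151^1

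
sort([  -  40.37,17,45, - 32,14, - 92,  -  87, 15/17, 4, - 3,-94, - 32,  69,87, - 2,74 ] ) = [-94,  -  92,-87,- 40.37, - 32, - 32,- 3, - 2 , 15/17, 4,14, 17,45,  69, 74,87]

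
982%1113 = 982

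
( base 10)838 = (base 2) 1101000110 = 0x346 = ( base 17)2F5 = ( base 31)R1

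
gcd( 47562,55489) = 7927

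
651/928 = 651/928=0.70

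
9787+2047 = 11834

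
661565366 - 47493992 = 614071374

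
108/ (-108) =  - 1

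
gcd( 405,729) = 81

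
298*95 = 28310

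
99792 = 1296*77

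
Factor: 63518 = 2^1*7^1*13^1*349^1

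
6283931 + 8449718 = 14733649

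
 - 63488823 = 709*( - 89547)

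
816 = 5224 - 4408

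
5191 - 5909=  - 718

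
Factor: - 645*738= -2^1*3^3*5^1*41^1*43^1  =  -476010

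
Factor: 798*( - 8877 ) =-2^1*3^2*7^1*11^1*19^1*269^1 = - 7083846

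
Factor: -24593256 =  - 2^3*3^2*23^1*14851^1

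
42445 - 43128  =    -  683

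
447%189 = 69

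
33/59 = 33/59 = 0.56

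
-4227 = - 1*4227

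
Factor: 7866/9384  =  57/68 = 2^ ( - 2) * 3^1*17^( - 1 ) *19^1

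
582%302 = 280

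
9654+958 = 10612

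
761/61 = 761/61= 12.48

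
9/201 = 3/67 = 0.04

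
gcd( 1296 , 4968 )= 216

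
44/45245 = 44/45245=0.00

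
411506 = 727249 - 315743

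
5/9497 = 5/9497 = 0.00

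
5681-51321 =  - 45640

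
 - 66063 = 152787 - 218850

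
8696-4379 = 4317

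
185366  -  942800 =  - 757434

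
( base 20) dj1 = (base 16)15cd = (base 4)1113031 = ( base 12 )3291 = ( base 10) 5581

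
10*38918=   389180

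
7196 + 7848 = 15044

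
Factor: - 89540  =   - 2^2*5^1 *11^2*37^1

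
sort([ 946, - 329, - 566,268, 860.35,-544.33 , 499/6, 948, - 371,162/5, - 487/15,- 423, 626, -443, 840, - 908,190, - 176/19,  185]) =[-908, - 566, - 544.33, - 443, - 423, - 371, - 329, - 487/15,-176/19,162/5,  499/6, 185, 190,268,626,  840,860.35,946, 948 ] 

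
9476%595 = 551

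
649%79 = 17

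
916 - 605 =311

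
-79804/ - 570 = 39902/285= 140.01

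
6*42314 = 253884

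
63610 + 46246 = 109856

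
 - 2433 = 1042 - 3475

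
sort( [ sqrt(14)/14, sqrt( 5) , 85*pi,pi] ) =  [ sqrt( 14)/14,sqrt( 5 ),pi , 85*pi]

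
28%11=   6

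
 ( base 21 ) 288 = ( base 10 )1058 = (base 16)422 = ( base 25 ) 1H8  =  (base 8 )2042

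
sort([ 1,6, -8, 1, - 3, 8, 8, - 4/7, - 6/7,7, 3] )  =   [ - 8, - 3, - 6/7, - 4/7, 1,1, 3,6, 7,8 , 8]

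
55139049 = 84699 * 651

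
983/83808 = 983/83808 = 0.01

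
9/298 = 9/298 = 0.03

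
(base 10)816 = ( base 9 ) 1106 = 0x330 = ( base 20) 20g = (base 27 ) 136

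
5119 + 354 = 5473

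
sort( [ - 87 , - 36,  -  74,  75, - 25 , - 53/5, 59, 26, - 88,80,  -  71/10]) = [ - 88 , - 87, - 74, - 36, - 25, - 53/5, - 71/10, 26 , 59, 75,  80] 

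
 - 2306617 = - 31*74407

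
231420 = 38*6090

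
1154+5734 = 6888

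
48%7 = 6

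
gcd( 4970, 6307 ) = 7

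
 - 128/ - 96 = 1 + 1/3 = 1.33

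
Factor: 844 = 2^2*211^1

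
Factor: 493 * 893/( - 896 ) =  - 2^( - 7 )*7^( - 1 )*17^1*19^1*29^1*47^1 = - 440249/896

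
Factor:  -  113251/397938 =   -  2^(-1)*3^(-1) * 29^(-1)*109^1*1039^1*2287^( - 1)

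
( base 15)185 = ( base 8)536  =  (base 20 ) HA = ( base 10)350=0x15E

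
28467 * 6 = 170802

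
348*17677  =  6151596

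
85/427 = 85/427= 0.20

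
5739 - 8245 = -2506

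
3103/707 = 3103/707= 4.39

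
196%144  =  52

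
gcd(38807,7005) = 1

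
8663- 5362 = 3301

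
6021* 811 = 4883031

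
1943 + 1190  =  3133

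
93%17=8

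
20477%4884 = 941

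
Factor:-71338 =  - 2^1 *53^1*673^1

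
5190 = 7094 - 1904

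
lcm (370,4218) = 21090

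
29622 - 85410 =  - 55788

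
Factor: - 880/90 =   -  2^3*3^(  -  2 ) * 11^1 = -  88/9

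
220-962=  - 742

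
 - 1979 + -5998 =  -7977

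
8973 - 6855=2118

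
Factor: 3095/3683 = 5^1 *29^( - 1)*127^( - 1)*619^1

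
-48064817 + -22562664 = -70627481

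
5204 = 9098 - 3894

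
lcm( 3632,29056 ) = 29056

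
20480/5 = 4096 = 4096.00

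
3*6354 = 19062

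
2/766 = 1/383 =0.00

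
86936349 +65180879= 152117228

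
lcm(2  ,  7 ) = 14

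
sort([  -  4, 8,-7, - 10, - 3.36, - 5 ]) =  [- 10, -7, - 5,-4, - 3.36,  8 ] 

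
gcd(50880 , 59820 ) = 60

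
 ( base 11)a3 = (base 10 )113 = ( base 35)38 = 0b1110001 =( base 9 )135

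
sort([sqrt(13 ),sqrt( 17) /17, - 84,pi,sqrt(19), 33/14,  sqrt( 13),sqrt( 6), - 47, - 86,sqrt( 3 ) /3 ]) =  [ - 86, - 84,-47,sqrt(17) /17,sqrt( 3) /3,33/14,sqrt( 6),pi,sqrt( 13),sqrt( 13),sqrt ( 19)]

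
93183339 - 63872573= 29310766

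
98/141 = 98/141 = 0.70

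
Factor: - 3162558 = - 2^1*3^1*7^2*31^1*347^1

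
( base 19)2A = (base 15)33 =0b110000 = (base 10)48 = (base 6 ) 120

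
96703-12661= 84042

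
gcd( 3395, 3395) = 3395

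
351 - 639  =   - 288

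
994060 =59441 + 934619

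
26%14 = 12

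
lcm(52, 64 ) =832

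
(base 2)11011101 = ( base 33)6N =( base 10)221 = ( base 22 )a1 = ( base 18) c5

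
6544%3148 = 248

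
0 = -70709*0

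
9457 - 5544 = 3913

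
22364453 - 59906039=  - 37541586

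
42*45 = 1890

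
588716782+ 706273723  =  1294990505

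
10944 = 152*72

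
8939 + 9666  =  18605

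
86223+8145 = 94368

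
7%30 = 7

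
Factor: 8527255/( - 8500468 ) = -2^ ( - 2 )*5^1*11^1*227^1 * 449^( - 1)*683^1*4733^(-1)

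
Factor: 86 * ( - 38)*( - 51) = 2^2*3^1*17^1*19^1 * 43^1 = 166668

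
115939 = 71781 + 44158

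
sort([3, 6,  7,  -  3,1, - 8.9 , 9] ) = [ - 8.9, - 3, 1, 3,6, 7, 9]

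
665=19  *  35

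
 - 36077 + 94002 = 57925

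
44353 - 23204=21149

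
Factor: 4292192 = 2^5*113^1*1187^1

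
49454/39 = 1268 +2/39 = 1268.05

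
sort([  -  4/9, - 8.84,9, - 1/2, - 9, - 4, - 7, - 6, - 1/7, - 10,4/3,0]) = [ - 10, - 9,  -  8.84,  -  7  ,-6 , - 4, - 1/2,  -  4/9,  -  1/7,0,4/3,9] 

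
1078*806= 868868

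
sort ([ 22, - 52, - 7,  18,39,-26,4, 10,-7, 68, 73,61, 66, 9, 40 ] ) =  [  -  52, - 26 ,-7,- 7, 4,9, 10,18,22, 39,40,61,66, 68,73] 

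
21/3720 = 7/1240  =  0.01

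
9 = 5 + 4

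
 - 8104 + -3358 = -11462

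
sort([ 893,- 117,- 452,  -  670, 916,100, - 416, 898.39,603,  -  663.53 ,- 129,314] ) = [  -  670, - 663.53, - 452, - 416,- 129, - 117,100,314 , 603, 893,  898.39, 916 ] 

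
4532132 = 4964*913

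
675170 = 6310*107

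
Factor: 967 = 967^1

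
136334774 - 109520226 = 26814548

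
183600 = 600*306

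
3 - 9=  - 6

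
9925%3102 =619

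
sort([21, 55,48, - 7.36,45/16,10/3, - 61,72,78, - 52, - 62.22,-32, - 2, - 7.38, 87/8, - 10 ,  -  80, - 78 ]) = [  -  80,  -  78 , - 62.22, - 61,  -  52, - 32,- 10, - 7.38, - 7.36, - 2, 45/16, 10/3,87/8, 21,  48, 55, 72, 78 ]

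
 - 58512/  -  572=102 + 42/143 = 102.29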